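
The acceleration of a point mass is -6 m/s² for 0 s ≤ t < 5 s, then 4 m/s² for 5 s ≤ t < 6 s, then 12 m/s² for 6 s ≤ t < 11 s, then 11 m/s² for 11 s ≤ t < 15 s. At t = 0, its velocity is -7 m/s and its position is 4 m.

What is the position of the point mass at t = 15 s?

40 m

On each constant-a segment, Δv = aΔt and Δx = v₀Δt + ½aΔt²; chain segment to segment.
0–5 s: v starts -7 m/s; Δx = -7·5 + ½·-6·5² = -110 m; v ends -37 m/s.
5–6 s: v starts -37 m/s; Δx = -37·1 + ½·4·1² = -35 m; v ends -33 m/s.
6–11 s: v starts -33 m/s; Δx = -33·5 + ½·12·5² = -15 m; v ends 27 m/s.
11–15 s: v starts 27 m/s; Δx = 27·4 + ½·11·4² = 196 m; v ends 71 m/s.
x(15) = 4 + Σ Δx = 40 m.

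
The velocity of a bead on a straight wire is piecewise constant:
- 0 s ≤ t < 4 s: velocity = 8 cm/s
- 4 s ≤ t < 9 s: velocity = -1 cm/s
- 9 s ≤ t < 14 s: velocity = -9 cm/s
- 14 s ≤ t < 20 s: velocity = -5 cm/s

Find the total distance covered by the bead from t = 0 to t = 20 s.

112 cm

Total distance travelled is ∫|v| dt — sum the magnitudes of each area piece.
0–4 s: |8| × 4 = 32 cm
4–9 s: |-1| × 5 = 5 cm
9–14 s: |-9| × 5 = 45 cm
14–20 s: |-5| × 6 = 30 cm
Total distance = 112 cm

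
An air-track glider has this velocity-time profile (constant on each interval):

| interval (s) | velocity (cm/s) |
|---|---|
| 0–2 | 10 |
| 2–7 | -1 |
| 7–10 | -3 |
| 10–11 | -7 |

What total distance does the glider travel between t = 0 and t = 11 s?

41 cm

Total distance travelled is ∫|v| dt — sum the magnitudes of each area piece.
0–2 s: |10| × 2 = 20 cm
2–7 s: |-1| × 5 = 5 cm
7–10 s: |-3| × 3 = 9 cm
10–11 s: |-7| × 1 = 7 cm
Total distance = 41 cm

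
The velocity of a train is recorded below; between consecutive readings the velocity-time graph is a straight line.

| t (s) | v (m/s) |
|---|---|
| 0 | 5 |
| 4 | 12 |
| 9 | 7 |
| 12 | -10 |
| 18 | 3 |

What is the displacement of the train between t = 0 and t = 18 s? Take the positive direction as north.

Net displacement equals the area under the velocity-time graph (areas below the axis count negative).
0–4 s: ½(5 + 12)(4) = 34 m
4–9 s: ½(12 + 7)(5) = 47.5 m
9–12 s: ½(7 + -10)(3) = -4.5 m
12–18 s: ½(-10 + 3)(6) = -21 m
Net displacement = 56 m

56 m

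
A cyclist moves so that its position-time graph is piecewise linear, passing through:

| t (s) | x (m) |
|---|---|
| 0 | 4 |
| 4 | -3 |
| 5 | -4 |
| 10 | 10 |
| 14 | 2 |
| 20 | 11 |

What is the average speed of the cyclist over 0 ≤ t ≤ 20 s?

Average speed = (total path length)/(elapsed time); on a piecewise-linear x-t graph the path length is Σ|Δx|.
0–4 s: |Δx| = |-3 − 4| = 7 m
4–5 s: |Δx| = |-4 − -3| = 1 m
5–10 s: |Δx| = |10 − -4| = 14 m
10–14 s: |Δx| = |2 − 10| = 8 m
14–20 s: |Δx| = |11 − 2| = 9 m
Total path = 39 m; average speed = 39/20 = 1.95 m/s.

1.95 m/s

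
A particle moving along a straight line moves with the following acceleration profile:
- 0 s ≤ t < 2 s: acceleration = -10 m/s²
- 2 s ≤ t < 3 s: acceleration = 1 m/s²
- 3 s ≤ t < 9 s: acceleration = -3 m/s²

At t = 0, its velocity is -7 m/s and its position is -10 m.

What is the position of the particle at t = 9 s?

-280.5 m

On each constant-a segment, Δv = aΔt and Δx = v₀Δt + ½aΔt²; chain segment to segment.
0–2 s: v starts -7 m/s; Δx = -7·2 + ½·-10·2² = -34 m; v ends -27 m/s.
2–3 s: v starts -27 m/s; Δx = -27·1 + ½·1·1² = -26.5 m; v ends -26 m/s.
3–9 s: v starts -26 m/s; Δx = -26·6 + ½·-3·6² = -210 m; v ends -44 m/s.
x(9) = -10 + Σ Δx = -280.5 m.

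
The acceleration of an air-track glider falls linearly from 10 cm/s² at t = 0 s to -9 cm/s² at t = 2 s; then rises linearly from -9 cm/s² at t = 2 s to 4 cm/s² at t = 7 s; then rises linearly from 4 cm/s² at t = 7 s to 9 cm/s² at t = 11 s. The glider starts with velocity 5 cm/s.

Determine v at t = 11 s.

Δv equals the area under the a-t graph; then v = v₀ + Δv.
0–2 s: ½(10 + -9)(2) = 1 cm/s
2–7 s: ½(-9 + 4)(5) = -12.5 cm/s
7–11 s: ½(4 + 9)(4) = 26 cm/s
Δv = 14.5 cm/s, so v(11) = 5 + (14.5) = 19.5 cm/s.

19.5 cm/s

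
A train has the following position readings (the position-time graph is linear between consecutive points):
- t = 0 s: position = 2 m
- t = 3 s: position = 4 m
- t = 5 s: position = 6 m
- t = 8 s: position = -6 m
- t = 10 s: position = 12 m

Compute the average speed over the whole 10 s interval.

Average speed = (total path length)/(elapsed time); on a piecewise-linear x-t graph the path length is Σ|Δx|.
0–3 s: |Δx| = |4 − 2| = 2 m
3–5 s: |Δx| = |6 − 4| = 2 m
5–8 s: |Δx| = |-6 − 6| = 12 m
8–10 s: |Δx| = |12 − -6| = 18 m
Total path = 34 m; average speed = 34/10 = 3.4 m/s.

3.4 m/s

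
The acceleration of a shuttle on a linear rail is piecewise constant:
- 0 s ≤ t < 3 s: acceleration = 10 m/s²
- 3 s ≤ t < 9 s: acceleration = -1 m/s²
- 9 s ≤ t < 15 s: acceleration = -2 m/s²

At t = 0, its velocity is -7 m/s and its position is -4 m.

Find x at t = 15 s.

On each constant-a segment, Δv = aΔt and Δx = v₀Δt + ½aΔt²; chain segment to segment.
0–3 s: v starts -7 m/s; Δx = -7·3 + ½·10·3² = 24 m; v ends 23 m/s.
3–9 s: v starts 23 m/s; Δx = 23·6 + ½·-1·6² = 120 m; v ends 17 m/s.
9–15 s: v starts 17 m/s; Δx = 17·6 + ½·-2·6² = 66 m; v ends 5 m/s.
x(15) = -4 + Σ Δx = 206 m.

206 m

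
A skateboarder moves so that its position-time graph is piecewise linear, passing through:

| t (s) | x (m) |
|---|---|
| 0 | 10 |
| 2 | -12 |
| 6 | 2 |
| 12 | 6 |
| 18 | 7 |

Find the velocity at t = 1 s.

Velocity is the slope of the x-t graph on 0–2 s: (-12 − 10)/(2 − 0) = -11 m/s.

-11 m/s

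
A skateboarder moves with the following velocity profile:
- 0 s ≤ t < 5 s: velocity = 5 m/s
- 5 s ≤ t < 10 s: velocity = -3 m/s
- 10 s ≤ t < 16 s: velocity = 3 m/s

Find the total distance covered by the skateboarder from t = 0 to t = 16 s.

Distance (not displacement) is the total path length: add the absolute areas under v-t.
0–5 s: |5| × 5 = 25 m
5–10 s: |-3| × 5 = 15 m
10–16 s: |3| × 6 = 18 m
Total distance = 58 m

58 m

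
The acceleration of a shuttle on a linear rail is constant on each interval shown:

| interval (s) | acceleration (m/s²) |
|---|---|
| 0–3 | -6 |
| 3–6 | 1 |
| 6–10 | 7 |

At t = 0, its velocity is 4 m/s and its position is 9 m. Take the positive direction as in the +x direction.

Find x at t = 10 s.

-31.5 m

On each constant-a segment, Δv = aΔt and Δx = v₀Δt + ½aΔt²; chain segment to segment.
0–3 s: v starts 4 m/s; Δx = 4·3 + ½·-6·3² = -15 m; v ends -14 m/s.
3–6 s: v starts -14 m/s; Δx = -14·3 + ½·1·3² = -37.5 m; v ends -11 m/s.
6–10 s: v starts -11 m/s; Δx = -11·4 + ½·7·4² = 12 m; v ends 17 m/s.
x(10) = 9 + Σ Δx = -31.5 m.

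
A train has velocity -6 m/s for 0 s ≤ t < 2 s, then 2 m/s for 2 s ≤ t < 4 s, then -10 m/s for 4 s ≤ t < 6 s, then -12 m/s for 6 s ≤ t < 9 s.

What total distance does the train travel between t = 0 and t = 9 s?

72 m

Total distance travelled is ∫|v| dt — sum the magnitudes of each area piece.
0–2 s: |-6| × 2 = 12 m
2–4 s: |2| × 2 = 4 m
4–6 s: |-10| × 2 = 20 m
6–9 s: |-12| × 3 = 36 m
Total distance = 72 m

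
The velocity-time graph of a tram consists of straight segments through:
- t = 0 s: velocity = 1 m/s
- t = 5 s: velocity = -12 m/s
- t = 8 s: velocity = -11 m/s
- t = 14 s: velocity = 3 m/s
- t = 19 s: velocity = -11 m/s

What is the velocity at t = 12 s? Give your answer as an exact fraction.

On 8–14 s the graph is linear from -11 to 3 m/s: v(12) = -11 + (3 − -11)·(12 − 8)/(14 − 8) = -5/3 m/s.

-5/3 m/s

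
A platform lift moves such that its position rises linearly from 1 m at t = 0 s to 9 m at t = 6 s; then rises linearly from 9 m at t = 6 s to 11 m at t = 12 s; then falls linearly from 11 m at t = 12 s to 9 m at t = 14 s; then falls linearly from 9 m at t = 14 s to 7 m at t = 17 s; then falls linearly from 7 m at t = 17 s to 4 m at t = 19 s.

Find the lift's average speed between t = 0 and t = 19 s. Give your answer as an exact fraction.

17/19 m/s

Average speed = (total path length)/(elapsed time); on a piecewise-linear x-t graph the path length is Σ|Δx|.
0–6 s: |Δx| = |9 − 1| = 8 m
6–12 s: |Δx| = |11 − 9| = 2 m
12–14 s: |Δx| = |9 − 11| = 2 m
14–17 s: |Δx| = |7 − 9| = 2 m
17–19 s: |Δx| = |4 − 7| = 3 m
Total path = 17 m; average speed = 17/19 = 17/19 m/s.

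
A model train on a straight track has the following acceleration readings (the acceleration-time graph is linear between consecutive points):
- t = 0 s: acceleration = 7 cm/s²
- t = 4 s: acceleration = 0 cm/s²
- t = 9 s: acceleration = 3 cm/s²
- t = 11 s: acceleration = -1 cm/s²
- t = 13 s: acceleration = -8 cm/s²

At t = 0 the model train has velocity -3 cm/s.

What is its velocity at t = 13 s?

Δv equals the area under the a-t graph; then v = v₀ + Δv.
0–4 s: ½(7 + 0)(4) = 14 cm/s
4–9 s: ½(0 + 3)(5) = 7.5 cm/s
9–11 s: ½(3 + -1)(2) = 2 cm/s
11–13 s: ½(-1 + -8)(2) = -9 cm/s
Δv = 14.5 cm/s, so v(13) = -3 + (14.5) = 11.5 cm/s.

11.5 cm/s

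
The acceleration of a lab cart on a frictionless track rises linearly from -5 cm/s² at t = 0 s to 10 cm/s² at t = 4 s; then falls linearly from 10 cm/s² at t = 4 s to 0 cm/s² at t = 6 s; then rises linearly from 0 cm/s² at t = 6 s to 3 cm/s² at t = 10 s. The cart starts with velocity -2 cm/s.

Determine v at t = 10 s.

24 cm/s

Δv equals the area under the a-t graph; then v = v₀ + Δv.
0–4 s: ½(-5 + 10)(4) = 10 cm/s
4–6 s: ½(10 + 0)(2) = 10 cm/s
6–10 s: ½(0 + 3)(4) = 6 cm/s
Δv = 26 cm/s, so v(10) = -2 + (26) = 24 cm/s.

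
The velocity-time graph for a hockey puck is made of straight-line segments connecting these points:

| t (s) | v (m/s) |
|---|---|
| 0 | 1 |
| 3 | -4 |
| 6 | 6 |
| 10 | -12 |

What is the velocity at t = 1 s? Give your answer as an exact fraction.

-2/3 m/s

On 0–3 s the graph is linear from 1 to -4 m/s: v(1) = 1 + (-4 − 1)·(1 − 0)/(3 − 0) = -2/3 m/s.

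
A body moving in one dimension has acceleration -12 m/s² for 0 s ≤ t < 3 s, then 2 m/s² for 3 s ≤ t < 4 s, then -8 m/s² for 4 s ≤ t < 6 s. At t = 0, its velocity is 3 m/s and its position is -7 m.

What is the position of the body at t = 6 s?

On each constant-a segment, Δv = aΔt and Δx = v₀Δt + ½aΔt²; chain segment to segment.
0–3 s: v starts 3 m/s; Δx = 3·3 + ½·-12·3² = -45 m; v ends -33 m/s.
3–4 s: v starts -33 m/s; Δx = -33·1 + ½·2·1² = -32 m; v ends -31 m/s.
4–6 s: v starts -31 m/s; Δx = -31·2 + ½·-8·2² = -78 m; v ends -47 m/s.
x(6) = -7 + Σ Δx = -162 m.

-162 m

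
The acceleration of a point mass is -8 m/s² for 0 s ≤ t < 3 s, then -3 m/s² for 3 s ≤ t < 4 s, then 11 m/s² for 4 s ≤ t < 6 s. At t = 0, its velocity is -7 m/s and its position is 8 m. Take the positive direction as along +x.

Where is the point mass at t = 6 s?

-127.5 m

On each constant-a segment, Δv = aΔt and Δx = v₀Δt + ½aΔt²; chain segment to segment.
0–3 s: v starts -7 m/s; Δx = -7·3 + ½·-8·3² = -57 m; v ends -31 m/s.
3–4 s: v starts -31 m/s; Δx = -31·1 + ½·-3·1² = -32.5 m; v ends -34 m/s.
4–6 s: v starts -34 m/s; Δx = -34·2 + ½·11·2² = -46 m; v ends -12 m/s.
x(6) = 8 + Σ Δx = -127.5 m.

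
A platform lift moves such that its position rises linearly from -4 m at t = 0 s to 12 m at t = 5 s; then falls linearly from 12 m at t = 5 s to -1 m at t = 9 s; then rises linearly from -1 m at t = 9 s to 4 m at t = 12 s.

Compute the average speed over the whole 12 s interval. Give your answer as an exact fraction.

17/6 m/s

Average speed = (total path length)/(elapsed time); on a piecewise-linear x-t graph the path length is Σ|Δx|.
0–5 s: |Δx| = |12 − -4| = 16 m
5–9 s: |Δx| = |-1 − 12| = 13 m
9–12 s: |Δx| = |4 − -1| = 5 m
Total path = 34 m; average speed = 34/12 = 17/6 m/s.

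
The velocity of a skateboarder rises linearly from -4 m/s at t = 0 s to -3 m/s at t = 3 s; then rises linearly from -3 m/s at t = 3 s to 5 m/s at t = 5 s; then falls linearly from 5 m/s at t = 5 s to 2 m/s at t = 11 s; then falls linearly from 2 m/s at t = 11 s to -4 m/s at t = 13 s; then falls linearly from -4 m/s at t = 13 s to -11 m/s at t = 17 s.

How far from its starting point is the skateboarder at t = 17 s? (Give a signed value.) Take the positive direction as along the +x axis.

Displacement is the signed area under the v-t curve.
0–3 s: ½(-4 + -3)(3) = -10.5 m
3–5 s: ½(-3 + 5)(2) = 2 m
5–11 s: ½(5 + 2)(6) = 21 m
11–13 s: ½(2 + -4)(2) = -2 m
13–17 s: ½(-4 + -11)(4) = -30 m
Net displacement = -19.5 m

-19.5 m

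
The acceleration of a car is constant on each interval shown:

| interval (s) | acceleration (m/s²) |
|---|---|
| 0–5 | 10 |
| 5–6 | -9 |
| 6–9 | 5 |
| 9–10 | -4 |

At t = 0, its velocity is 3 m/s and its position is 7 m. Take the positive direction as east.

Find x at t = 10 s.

On each constant-a segment, Δv = aΔt and Δx = v₀Δt + ½aΔt²; chain segment to segment.
0–5 s: v starts 3 m/s; Δx = 3·5 + ½·10·5² = 140 m; v ends 53 m/s.
5–6 s: v starts 53 m/s; Δx = 53·1 + ½·-9·1² = 48.5 m; v ends 44 m/s.
6–9 s: v starts 44 m/s; Δx = 44·3 + ½·5·3² = 154.5 m; v ends 59 m/s.
9–10 s: v starts 59 m/s; Δx = 59·1 + ½·-4·1² = 57 m; v ends 55 m/s.
x(10) = 7 + Σ Δx = 407 m.

407 m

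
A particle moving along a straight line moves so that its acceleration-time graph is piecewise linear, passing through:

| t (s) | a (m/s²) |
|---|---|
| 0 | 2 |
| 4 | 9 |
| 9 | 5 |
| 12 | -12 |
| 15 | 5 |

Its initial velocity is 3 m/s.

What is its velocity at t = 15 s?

39 m/s

Δv equals the area under the a-t graph; then v = v₀ + Δv.
0–4 s: ½(2 + 9)(4) = 22 m/s
4–9 s: ½(9 + 5)(5) = 35 m/s
9–12 s: ½(5 + -12)(3) = -10.5 m/s
12–15 s: ½(-12 + 5)(3) = -10.5 m/s
Δv = 36 m/s, so v(15) = 3 + (36) = 39 m/s.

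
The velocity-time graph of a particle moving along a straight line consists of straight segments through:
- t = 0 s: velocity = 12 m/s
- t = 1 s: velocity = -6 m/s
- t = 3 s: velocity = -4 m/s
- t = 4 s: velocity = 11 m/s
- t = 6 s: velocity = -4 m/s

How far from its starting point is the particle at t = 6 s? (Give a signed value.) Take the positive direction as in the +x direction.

Displacement is the signed area under the v-t curve.
0–1 s: ½(12 + -6)(1) = 3 m
1–3 s: ½(-6 + -4)(2) = -10 m
3–4 s: ½(-4 + 11)(1) = 3.5 m
4–6 s: ½(11 + -4)(2) = 7 m
Net displacement = 3.5 m

3.5 m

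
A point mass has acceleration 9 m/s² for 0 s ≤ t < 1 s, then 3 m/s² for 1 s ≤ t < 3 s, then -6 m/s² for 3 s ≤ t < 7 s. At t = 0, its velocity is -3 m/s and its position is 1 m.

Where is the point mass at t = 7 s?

On each constant-a segment, Δv = aΔt and Δx = v₀Δt + ½aΔt²; chain segment to segment.
0–1 s: v starts -3 m/s; Δx = -3·1 + ½·9·1² = 1.5 m; v ends 6 m/s.
1–3 s: v starts 6 m/s; Δx = 6·2 + ½·3·2² = 18 m; v ends 12 m/s.
3–7 s: v starts 12 m/s; Δx = 12·4 + ½·-6·4² = 0 m; v ends -12 m/s.
x(7) = 1 + Σ Δx = 20.5 m.

20.5 m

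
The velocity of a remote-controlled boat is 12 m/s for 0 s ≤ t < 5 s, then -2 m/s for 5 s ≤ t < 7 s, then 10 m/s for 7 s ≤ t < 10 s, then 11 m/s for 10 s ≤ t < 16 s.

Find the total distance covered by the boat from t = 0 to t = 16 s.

Distance (not displacement) is the total path length: add the absolute areas under v-t.
0–5 s: |12| × 5 = 60 m
5–7 s: |-2| × 2 = 4 m
7–10 s: |10| × 3 = 30 m
10–16 s: |11| × 6 = 66 m
Total distance = 160 m

160 m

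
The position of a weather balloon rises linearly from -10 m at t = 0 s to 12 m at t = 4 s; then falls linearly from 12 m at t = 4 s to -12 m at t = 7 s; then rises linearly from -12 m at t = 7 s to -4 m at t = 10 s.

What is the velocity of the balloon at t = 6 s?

Velocity is the slope of the x-t graph on 4–7 s: (-12 − 12)/(7 − 4) = -8 m/s.

-8 m/s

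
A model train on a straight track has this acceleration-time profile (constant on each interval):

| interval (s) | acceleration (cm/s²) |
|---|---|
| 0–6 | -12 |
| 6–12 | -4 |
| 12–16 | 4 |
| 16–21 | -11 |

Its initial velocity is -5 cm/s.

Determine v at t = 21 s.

-140 cm/s

Δv equals the area under the a-t graph; then v = v₀ + Δv.
0–6 s: -12 × 6 = -72 cm/s
6–12 s: -4 × 6 = -24 cm/s
12–16 s: 4 × 4 = 16 cm/s
16–21 s: -11 × 5 = -55 cm/s
Δv = -135 cm/s, so v(21) = -5 + (-135) = -140 cm/s.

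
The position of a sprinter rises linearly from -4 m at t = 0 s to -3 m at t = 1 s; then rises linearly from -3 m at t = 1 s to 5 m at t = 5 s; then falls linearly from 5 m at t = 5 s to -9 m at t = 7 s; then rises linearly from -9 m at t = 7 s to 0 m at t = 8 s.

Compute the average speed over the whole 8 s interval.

Average speed = (total path length)/(elapsed time); on a piecewise-linear x-t graph the path length is Σ|Δx|.
0–1 s: |Δx| = |-3 − -4| = 1 m
1–5 s: |Δx| = |5 − -3| = 8 m
5–7 s: |Δx| = |-9 − 5| = 14 m
7–8 s: |Δx| = |0 − -9| = 9 m
Total path = 32 m; average speed = 32/8 = 4 m/s.

4 m/s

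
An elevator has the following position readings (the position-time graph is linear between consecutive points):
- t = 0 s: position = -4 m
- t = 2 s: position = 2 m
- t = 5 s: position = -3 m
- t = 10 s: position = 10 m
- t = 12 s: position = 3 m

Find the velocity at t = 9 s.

2.6 m/s

Velocity is the slope of the x-t graph on 5–10 s: (10 − -3)/(10 − 5) = 2.6 m/s.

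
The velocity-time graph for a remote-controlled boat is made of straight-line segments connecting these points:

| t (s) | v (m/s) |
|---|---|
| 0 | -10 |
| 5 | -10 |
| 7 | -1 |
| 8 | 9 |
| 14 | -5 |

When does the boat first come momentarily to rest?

v changes sign on 7–8 s (from -1 to 9); the graph is linear there, so v = 0 at t = 7 + (1)·(8 − 7)/(9 − -1) = 7.1 s.

t = 7.1 s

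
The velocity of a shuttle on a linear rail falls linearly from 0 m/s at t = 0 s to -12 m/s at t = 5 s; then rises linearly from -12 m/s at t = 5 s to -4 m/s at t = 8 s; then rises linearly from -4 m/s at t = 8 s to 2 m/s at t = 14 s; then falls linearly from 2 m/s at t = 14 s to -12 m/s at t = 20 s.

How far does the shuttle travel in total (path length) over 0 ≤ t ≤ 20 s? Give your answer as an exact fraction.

670/7 m

Total distance travelled is ∫|v| dt — sum the magnitudes of each area piece.
0–5 s: |½(0 + -12)(5)| = 30 m
5–8 s: |½(-12 + -4)(3)| = 24 m
8–14 s: v = 0 at t = 12 s; triangle areas 8 + 2 = 10 m
14–20 s: v = 0 at t = 104/7 s; triangle areas 6/7 + 216/7 = 222/7 m
Total distance = 670/7 m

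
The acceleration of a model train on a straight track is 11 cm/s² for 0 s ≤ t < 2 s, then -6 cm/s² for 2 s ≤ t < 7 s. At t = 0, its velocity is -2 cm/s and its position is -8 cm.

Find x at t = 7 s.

35 cm

On each constant-a segment, Δv = aΔt and Δx = v₀Δt + ½aΔt²; chain segment to segment.
0–2 s: v starts -2 cm/s; Δx = -2·2 + ½·11·2² = 18 cm; v ends 20 cm/s.
2–7 s: v starts 20 cm/s; Δx = 20·5 + ½·-6·5² = 25 cm; v ends -10 cm/s.
x(7) = -8 + Σ Δx = 35 cm.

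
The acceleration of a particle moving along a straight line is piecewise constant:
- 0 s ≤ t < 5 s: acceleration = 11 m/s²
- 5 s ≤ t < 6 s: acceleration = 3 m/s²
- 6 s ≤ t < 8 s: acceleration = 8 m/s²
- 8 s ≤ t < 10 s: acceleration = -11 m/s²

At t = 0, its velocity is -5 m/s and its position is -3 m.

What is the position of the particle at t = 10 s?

On each constant-a segment, Δv = aΔt and Δx = v₀Δt + ½aΔt²; chain segment to segment.
0–5 s: v starts -5 m/s; Δx = -5·5 + ½·11·5² = 112.5 m; v ends 50 m/s.
5–6 s: v starts 50 m/s; Δx = 50·1 + ½·3·1² = 51.5 m; v ends 53 m/s.
6–8 s: v starts 53 m/s; Δx = 53·2 + ½·8·2² = 122 m; v ends 69 m/s.
8–10 s: v starts 69 m/s; Δx = 69·2 + ½·-11·2² = 116 m; v ends 47 m/s.
x(10) = -3 + Σ Δx = 399 m.

399 m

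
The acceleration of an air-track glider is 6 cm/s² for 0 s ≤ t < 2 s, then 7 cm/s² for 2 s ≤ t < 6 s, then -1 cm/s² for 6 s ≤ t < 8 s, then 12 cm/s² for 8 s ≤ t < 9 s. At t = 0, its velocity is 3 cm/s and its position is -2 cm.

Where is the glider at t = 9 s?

263 cm

On each constant-a segment, Δv = aΔt and Δx = v₀Δt + ½aΔt²; chain segment to segment.
0–2 s: v starts 3 cm/s; Δx = 3·2 + ½·6·2² = 18 cm; v ends 15 cm/s.
2–6 s: v starts 15 cm/s; Δx = 15·4 + ½·7·4² = 116 cm; v ends 43 cm/s.
6–8 s: v starts 43 cm/s; Δx = 43·2 + ½·-1·2² = 84 cm; v ends 41 cm/s.
8–9 s: v starts 41 cm/s; Δx = 41·1 + ½·12·1² = 47 cm; v ends 53 cm/s.
x(9) = -2 + Σ Δx = 263 cm.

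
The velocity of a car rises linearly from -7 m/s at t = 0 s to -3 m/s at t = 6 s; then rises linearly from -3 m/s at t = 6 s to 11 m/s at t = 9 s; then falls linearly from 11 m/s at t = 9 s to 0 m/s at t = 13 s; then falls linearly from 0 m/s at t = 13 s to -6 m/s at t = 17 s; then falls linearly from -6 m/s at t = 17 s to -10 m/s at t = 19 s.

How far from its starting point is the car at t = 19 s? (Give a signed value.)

Displacement is the signed area under the v-t curve.
0–6 s: ½(-7 + -3)(6) = -30 m
6–9 s: ½(-3 + 11)(3) = 12 m
9–13 s: ½(11 + 0)(4) = 22 m
13–17 s: ½(0 + -6)(4) = -12 m
17–19 s: ½(-6 + -10)(2) = -16 m
Net displacement = -24 m

-24 m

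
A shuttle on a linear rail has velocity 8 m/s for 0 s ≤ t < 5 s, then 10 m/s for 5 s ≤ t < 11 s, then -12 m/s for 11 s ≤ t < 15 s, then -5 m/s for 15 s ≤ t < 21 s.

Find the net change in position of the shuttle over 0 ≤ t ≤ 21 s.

Displacement is the signed area under the v-t curve.
0–5 s: 8 × 5 = 40 m
5–11 s: 10 × 6 = 60 m
11–15 s: -12 × 4 = -48 m
15–21 s: -5 × 6 = -30 m
Net displacement = 22 m

22 m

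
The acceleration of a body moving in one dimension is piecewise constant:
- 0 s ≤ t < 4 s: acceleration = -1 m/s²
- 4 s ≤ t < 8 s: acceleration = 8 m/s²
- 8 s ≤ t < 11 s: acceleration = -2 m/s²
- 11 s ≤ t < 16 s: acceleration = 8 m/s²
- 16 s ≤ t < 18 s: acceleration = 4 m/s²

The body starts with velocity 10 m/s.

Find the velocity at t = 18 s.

80 m/s

Δv equals the area under the a-t graph; then v = v₀ + Δv.
0–4 s: -1 × 4 = -4 m/s
4–8 s: 8 × 4 = 32 m/s
8–11 s: -2 × 3 = -6 m/s
11–16 s: 8 × 5 = 40 m/s
16–18 s: 4 × 2 = 8 m/s
Δv = 70 m/s, so v(18) = 10 + (70) = 80 m/s.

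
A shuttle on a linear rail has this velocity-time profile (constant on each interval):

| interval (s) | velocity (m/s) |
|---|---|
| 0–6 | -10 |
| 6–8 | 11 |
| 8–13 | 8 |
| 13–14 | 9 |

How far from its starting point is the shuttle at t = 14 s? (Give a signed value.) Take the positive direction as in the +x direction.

11 m

Net displacement equals the area under the velocity-time graph (areas below the axis count negative).
0–6 s: -10 × 6 = -60 m
6–8 s: 11 × 2 = 22 m
8–13 s: 8 × 5 = 40 m
13–14 s: 9 × 1 = 9 m
Net displacement = 11 m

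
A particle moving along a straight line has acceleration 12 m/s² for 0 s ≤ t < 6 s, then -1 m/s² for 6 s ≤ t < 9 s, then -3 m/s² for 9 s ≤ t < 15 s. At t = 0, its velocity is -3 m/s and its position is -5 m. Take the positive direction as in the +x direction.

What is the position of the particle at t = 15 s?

737.5 m

On each constant-a segment, Δv = aΔt and Δx = v₀Δt + ½aΔt²; chain segment to segment.
0–6 s: v starts -3 m/s; Δx = -3·6 + ½·12·6² = 198 m; v ends 69 m/s.
6–9 s: v starts 69 m/s; Δx = 69·3 + ½·-1·3² = 202.5 m; v ends 66 m/s.
9–15 s: v starts 66 m/s; Δx = 66·6 + ½·-3·6² = 342 m; v ends 48 m/s.
x(15) = -5 + Σ Δx = 737.5 m.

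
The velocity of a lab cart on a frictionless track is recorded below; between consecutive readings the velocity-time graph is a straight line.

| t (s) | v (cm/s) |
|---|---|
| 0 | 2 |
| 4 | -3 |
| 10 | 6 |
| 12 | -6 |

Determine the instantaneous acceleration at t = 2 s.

Acceleration is the slope of the v-t graph on 0–4 s: (-3 − 2)/(4 − 0) = -1.25 cm/s².

-1.25 cm/s²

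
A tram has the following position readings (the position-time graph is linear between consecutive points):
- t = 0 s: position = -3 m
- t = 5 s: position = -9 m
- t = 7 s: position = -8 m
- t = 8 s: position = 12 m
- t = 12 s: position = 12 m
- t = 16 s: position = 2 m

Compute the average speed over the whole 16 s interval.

2.3125 m/s

Average speed = (total path length)/(elapsed time); on a piecewise-linear x-t graph the path length is Σ|Δx|.
0–5 s: |Δx| = |-9 − -3| = 6 m
5–7 s: |Δx| = |-8 − -9| = 1 m
7–8 s: |Δx| = |12 − -8| = 20 m
8–12 s: |Δx| = |12 − 12| = 0 m
12–16 s: |Δx| = |2 − 12| = 10 m
Total path = 37 m; average speed = 37/16 = 2.3125 m/s.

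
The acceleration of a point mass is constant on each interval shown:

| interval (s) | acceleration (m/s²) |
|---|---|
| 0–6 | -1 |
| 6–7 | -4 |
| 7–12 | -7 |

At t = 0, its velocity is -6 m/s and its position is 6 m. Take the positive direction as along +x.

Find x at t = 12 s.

On each constant-a segment, Δv = aΔt and Δx = v₀Δt + ½aΔt²; chain segment to segment.
0–6 s: v starts -6 m/s; Δx = -6·6 + ½·-1·6² = -54 m; v ends -12 m/s.
6–7 s: v starts -12 m/s; Δx = -12·1 + ½·-4·1² = -14 m; v ends -16 m/s.
7–12 s: v starts -16 m/s; Δx = -16·5 + ½·-7·5² = -167.5 m; v ends -51 m/s.
x(12) = 6 + Σ Δx = -229.5 m.

-229.5 m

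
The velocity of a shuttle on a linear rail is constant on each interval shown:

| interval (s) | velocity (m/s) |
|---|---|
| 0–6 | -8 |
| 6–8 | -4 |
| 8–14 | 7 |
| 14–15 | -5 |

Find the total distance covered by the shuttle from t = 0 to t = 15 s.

Total distance travelled is ∫|v| dt — sum the magnitudes of each area piece.
0–6 s: |-8| × 6 = 48 m
6–8 s: |-4| × 2 = 8 m
8–14 s: |7| × 6 = 42 m
14–15 s: |-5| × 1 = 5 m
Total distance = 103 m

103 m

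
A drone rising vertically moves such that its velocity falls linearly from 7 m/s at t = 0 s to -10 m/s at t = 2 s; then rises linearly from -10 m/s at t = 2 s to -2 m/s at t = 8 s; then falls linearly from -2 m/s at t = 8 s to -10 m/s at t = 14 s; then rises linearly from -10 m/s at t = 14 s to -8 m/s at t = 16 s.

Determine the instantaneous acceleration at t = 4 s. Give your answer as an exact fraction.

4/3 m/s²

Acceleration is the slope of the v-t graph on 2–8 s: (-2 − -10)/(8 − 2) = 4/3 m/s².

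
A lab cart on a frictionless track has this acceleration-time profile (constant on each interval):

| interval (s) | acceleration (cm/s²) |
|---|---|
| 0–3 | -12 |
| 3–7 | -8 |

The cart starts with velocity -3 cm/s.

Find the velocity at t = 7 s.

Δv equals the area under the a-t graph; then v = v₀ + Δv.
0–3 s: -12 × 3 = -36 cm/s
3–7 s: -8 × 4 = -32 cm/s
Δv = -68 cm/s, so v(7) = -3 + (-68) = -71 cm/s.

-71 cm/s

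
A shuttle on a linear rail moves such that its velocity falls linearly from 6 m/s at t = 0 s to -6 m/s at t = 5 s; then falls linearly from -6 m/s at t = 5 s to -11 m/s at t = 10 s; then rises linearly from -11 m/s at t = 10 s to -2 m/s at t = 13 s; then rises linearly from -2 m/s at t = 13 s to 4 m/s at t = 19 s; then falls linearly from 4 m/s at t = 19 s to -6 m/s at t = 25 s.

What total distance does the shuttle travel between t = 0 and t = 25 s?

Total distance travelled is ∫|v| dt — sum the magnitudes of each area piece.
0–5 s: v = 0 at t = 2.5 s; triangle areas 7.5 + 7.5 = 15 m
5–10 s: |½(-6 + -11)(5)| = 42.5 m
10–13 s: |½(-11 + -2)(3)| = 19.5 m
13–19 s: v = 0 at t = 15 s; triangle areas 2 + 8 = 10 m
19–25 s: v = 0 at t = 21.4 s; triangle areas 4.8 + 10.8 = 15.6 m
Total distance = 102.6 m

102.6 m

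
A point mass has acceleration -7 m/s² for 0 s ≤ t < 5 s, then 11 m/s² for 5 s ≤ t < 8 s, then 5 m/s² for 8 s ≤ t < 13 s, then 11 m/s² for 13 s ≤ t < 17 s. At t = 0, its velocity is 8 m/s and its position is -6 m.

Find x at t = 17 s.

219.5 m

On each constant-a segment, Δv = aΔt and Δx = v₀Δt + ½aΔt²; chain segment to segment.
0–5 s: v starts 8 m/s; Δx = 8·5 + ½·-7·5² = -47.5 m; v ends -27 m/s.
5–8 s: v starts -27 m/s; Δx = -27·3 + ½·11·3² = -31.5 m; v ends 6 m/s.
8–13 s: v starts 6 m/s; Δx = 6·5 + ½·5·5² = 92.5 m; v ends 31 m/s.
13–17 s: v starts 31 m/s; Δx = 31·4 + ½·11·4² = 212 m; v ends 75 m/s.
x(17) = -6 + Σ Δx = 219.5 m.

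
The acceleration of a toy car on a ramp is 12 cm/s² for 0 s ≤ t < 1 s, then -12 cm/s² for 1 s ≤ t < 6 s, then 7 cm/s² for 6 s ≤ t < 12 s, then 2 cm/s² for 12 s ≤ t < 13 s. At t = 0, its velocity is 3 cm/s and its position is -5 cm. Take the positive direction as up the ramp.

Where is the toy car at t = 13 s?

-217 cm

On each constant-a segment, Δv = aΔt and Δx = v₀Δt + ½aΔt²; chain segment to segment.
0–1 s: v starts 3 cm/s; Δx = 3·1 + ½·12·1² = 9 cm; v ends 15 cm/s.
1–6 s: v starts 15 cm/s; Δx = 15·5 + ½·-12·5² = -75 cm; v ends -45 cm/s.
6–12 s: v starts -45 cm/s; Δx = -45·6 + ½·7·6² = -144 cm; v ends -3 cm/s.
12–13 s: v starts -3 cm/s; Δx = -3·1 + ½·2·1² = -2 cm; v ends -1 cm/s.
x(13) = -5 + Σ Δx = -217 cm.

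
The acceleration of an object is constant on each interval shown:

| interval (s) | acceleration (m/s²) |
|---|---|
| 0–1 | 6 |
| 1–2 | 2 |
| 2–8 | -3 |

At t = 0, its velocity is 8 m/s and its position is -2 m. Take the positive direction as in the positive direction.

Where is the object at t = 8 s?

66 m

On each constant-a segment, Δv = aΔt and Δx = v₀Δt + ½aΔt²; chain segment to segment.
0–1 s: v starts 8 m/s; Δx = 8·1 + ½·6·1² = 11 m; v ends 14 m/s.
1–2 s: v starts 14 m/s; Δx = 14·1 + ½·2·1² = 15 m; v ends 16 m/s.
2–8 s: v starts 16 m/s; Δx = 16·6 + ½·-3·6² = 42 m; v ends -2 m/s.
x(8) = -2 + Σ Δx = 66 m.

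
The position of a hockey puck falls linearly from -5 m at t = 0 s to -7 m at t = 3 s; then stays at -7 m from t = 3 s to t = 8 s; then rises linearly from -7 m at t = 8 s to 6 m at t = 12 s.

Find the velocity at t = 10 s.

Velocity is the slope of the x-t graph on 8–12 s: (6 − -7)/(12 − 8) = 3.25 m/s.

3.25 m/s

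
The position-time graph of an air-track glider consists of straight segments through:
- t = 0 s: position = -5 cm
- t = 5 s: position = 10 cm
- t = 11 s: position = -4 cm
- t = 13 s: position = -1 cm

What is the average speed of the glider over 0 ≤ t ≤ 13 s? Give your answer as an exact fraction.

Average speed = (total path length)/(elapsed time); on a piecewise-linear x-t graph the path length is Σ|Δx|.
0–5 s: |Δx| = |10 − -5| = 15 cm
5–11 s: |Δx| = |-4 − 10| = 14 cm
11–13 s: |Δx| = |-1 − -4| = 3 cm
Total path = 32 cm; average speed = 32/13 = 32/13 cm/s.

32/13 cm/s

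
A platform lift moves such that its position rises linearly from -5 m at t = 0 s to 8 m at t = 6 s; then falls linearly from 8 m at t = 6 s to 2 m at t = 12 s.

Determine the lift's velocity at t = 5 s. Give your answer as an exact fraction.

Velocity is the slope of the x-t graph on 0–6 s: (8 − -5)/(6 − 0) = 13/6 m/s.

13/6 m/s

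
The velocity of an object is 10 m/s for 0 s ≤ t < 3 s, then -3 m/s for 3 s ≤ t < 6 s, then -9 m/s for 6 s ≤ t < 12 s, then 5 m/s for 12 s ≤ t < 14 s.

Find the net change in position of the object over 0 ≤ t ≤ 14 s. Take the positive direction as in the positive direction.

-23 m

Net displacement equals the area under the velocity-time graph (areas below the axis count negative).
0–3 s: 10 × 3 = 30 m
3–6 s: -3 × 3 = -9 m
6–12 s: -9 × 6 = -54 m
12–14 s: 5 × 2 = 10 m
Net displacement = -23 m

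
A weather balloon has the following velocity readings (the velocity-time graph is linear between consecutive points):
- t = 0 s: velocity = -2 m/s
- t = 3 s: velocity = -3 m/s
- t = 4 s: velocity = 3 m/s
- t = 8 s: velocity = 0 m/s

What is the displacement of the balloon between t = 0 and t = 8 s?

-1.5 m

Displacement is the signed area under the v-t curve.
0–3 s: ½(-2 + -3)(3) = -7.5 m
3–4 s: ½(-3 + 3)(1) = 0 m
4–8 s: ½(3 + 0)(4) = 6 m
Net displacement = -1.5 m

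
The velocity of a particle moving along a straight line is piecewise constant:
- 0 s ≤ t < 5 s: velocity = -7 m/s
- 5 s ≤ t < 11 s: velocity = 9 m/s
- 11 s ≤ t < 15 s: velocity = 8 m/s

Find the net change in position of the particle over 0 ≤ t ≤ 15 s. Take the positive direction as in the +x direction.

51 m

Displacement is the signed area under the v-t curve.
0–5 s: -7 × 5 = -35 m
5–11 s: 9 × 6 = 54 m
11–15 s: 8 × 4 = 32 m
Net displacement = 51 m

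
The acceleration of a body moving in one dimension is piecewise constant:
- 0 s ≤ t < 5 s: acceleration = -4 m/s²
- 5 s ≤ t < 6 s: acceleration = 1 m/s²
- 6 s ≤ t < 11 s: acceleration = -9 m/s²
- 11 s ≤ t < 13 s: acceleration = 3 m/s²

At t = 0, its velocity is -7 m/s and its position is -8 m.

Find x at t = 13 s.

-498 m

On each constant-a segment, Δv = aΔt and Δx = v₀Δt + ½aΔt²; chain segment to segment.
0–5 s: v starts -7 m/s; Δx = -7·5 + ½·-4·5² = -85 m; v ends -27 m/s.
5–6 s: v starts -27 m/s; Δx = -27·1 + ½·1·1² = -26.5 m; v ends -26 m/s.
6–11 s: v starts -26 m/s; Δx = -26·5 + ½·-9·5² = -242.5 m; v ends -71 m/s.
11–13 s: v starts -71 m/s; Δx = -71·2 + ½·3·2² = -136 m; v ends -65 m/s.
x(13) = -8 + Σ Δx = -498 m.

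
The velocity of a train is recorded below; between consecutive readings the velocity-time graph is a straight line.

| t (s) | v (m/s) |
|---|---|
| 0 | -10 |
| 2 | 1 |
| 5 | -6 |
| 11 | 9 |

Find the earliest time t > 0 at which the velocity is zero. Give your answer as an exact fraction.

t = 20/11 s

v changes sign on 0–2 s (from -10 to 1); the graph is linear there, so v = 0 at t = 0 + (10)·(2 − 0)/(1 − -10) = 20/11 s.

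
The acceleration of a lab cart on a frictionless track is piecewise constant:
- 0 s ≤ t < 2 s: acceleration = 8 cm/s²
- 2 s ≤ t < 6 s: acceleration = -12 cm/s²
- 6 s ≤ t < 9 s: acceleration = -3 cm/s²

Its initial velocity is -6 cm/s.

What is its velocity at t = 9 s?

-47 cm/s

Δv equals the area under the a-t graph; then v = v₀ + Δv.
0–2 s: 8 × 2 = 16 cm/s
2–6 s: -12 × 4 = -48 cm/s
6–9 s: -3 × 3 = -9 cm/s
Δv = -41 cm/s, so v(9) = -6 + (-41) = -47 cm/s.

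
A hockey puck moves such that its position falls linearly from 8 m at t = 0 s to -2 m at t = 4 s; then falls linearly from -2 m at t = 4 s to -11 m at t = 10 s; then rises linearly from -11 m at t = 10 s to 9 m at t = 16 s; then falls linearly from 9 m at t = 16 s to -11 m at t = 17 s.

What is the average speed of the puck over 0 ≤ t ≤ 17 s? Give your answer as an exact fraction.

59/17 m/s

Average speed = (total path length)/(elapsed time); on a piecewise-linear x-t graph the path length is Σ|Δx|.
0–4 s: |Δx| = |-2 − 8| = 10 m
4–10 s: |Δx| = |-11 − -2| = 9 m
10–16 s: |Δx| = |9 − -11| = 20 m
16–17 s: |Δx| = |-11 − 9| = 20 m
Total path = 59 m; average speed = 59/17 = 59/17 m/s.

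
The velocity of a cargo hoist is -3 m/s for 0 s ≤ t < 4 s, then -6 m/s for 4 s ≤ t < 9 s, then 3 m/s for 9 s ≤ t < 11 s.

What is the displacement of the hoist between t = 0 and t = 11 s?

-36 m

Net displacement equals the area under the velocity-time graph (areas below the axis count negative).
0–4 s: -3 × 4 = -12 m
4–9 s: -6 × 5 = -30 m
9–11 s: 3 × 2 = 6 m
Net displacement = -36 m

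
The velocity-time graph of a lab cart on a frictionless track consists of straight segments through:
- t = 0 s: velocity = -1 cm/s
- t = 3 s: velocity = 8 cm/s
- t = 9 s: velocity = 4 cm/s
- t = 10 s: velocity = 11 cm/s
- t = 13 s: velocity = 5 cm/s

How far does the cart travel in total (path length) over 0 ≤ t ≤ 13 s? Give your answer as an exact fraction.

235/3 cm

Distance (not displacement) is the total path length: add the absolute areas under v-t.
0–3 s: v = 0 at t = 1/3 s; triangle areas 1/6 + 32/3 = 65/6 cm
3–9 s: |½(8 + 4)(6)| = 36 cm
9–10 s: |½(4 + 11)(1)| = 7.5 cm
10–13 s: |½(11 + 5)(3)| = 24 cm
Total distance = 235/3 cm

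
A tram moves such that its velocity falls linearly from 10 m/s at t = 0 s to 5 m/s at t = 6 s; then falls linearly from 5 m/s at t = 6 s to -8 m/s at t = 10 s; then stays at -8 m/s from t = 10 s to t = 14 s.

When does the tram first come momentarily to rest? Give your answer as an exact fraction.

t = 98/13 s

v changes sign on 6–10 s (from 5 to -8); the graph is linear there, so v = 0 at t = 6 + (-5)·(10 − 6)/(-8 − 5) = 98/13 s.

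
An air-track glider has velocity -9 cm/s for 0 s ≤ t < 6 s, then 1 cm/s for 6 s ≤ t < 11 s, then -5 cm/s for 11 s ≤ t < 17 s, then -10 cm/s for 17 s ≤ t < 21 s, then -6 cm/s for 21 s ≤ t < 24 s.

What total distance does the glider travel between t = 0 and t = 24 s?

147 cm

Distance (not displacement) is the total path length: add the absolute areas under v-t.
0–6 s: |-9| × 6 = 54 cm
6–11 s: |1| × 5 = 5 cm
11–17 s: |-5| × 6 = 30 cm
17–21 s: |-10| × 4 = 40 cm
21–24 s: |-6| × 3 = 18 cm
Total distance = 147 cm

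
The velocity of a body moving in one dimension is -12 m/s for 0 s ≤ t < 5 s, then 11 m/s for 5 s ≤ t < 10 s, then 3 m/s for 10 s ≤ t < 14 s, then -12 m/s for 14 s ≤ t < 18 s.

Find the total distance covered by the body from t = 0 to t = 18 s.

Total distance travelled is ∫|v| dt — sum the magnitudes of each area piece.
0–5 s: |-12| × 5 = 60 m
5–10 s: |11| × 5 = 55 m
10–14 s: |3| × 4 = 12 m
14–18 s: |-12| × 4 = 48 m
Total distance = 175 m

175 m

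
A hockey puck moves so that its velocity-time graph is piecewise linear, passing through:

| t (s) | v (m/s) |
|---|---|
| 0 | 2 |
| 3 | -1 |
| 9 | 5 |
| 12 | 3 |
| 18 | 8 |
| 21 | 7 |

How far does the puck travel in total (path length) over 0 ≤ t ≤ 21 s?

Distance (not displacement) is the total path length: add the absolute areas under v-t.
0–3 s: v = 0 at t = 2 s; triangle areas 2 + 0.5 = 2.5 m
3–9 s: v = 0 at t = 4 s; triangle areas 0.5 + 12.5 = 13 m
9–12 s: |½(5 + 3)(3)| = 12 m
12–18 s: |½(3 + 8)(6)| = 33 m
18–21 s: |½(8 + 7)(3)| = 22.5 m
Total distance = 83 m

83 m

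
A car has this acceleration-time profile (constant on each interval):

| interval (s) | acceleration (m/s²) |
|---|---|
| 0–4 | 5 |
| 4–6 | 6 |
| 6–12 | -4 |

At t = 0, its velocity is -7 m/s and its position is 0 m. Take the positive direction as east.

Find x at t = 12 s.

128 m

On each constant-a segment, Δv = aΔt and Δx = v₀Δt + ½aΔt²; chain segment to segment.
0–4 s: v starts -7 m/s; Δx = -7·4 + ½·5·4² = 12 m; v ends 13 m/s.
4–6 s: v starts 13 m/s; Δx = 13·2 + ½·6·2² = 38 m; v ends 25 m/s.
6–12 s: v starts 25 m/s; Δx = 25·6 + ½·-4·6² = 78 m; v ends 1 m/s.
x(12) = 0 + Σ Δx = 128 m.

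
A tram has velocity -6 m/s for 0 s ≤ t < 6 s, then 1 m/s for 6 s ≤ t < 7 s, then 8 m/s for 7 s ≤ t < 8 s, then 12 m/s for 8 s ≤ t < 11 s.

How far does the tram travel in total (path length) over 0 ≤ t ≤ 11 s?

81 m

Total distance travelled is ∫|v| dt — sum the magnitudes of each area piece.
0–6 s: |-6| × 6 = 36 m
6–7 s: |1| × 1 = 1 m
7–8 s: |8| × 1 = 8 m
8–11 s: |12| × 3 = 36 m
Total distance = 81 m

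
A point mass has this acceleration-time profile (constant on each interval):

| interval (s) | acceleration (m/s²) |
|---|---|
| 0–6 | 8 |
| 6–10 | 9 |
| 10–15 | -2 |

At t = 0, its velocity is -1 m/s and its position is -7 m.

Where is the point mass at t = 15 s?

On each constant-a segment, Δv = aΔt and Δx = v₀Δt + ½aΔt²; chain segment to segment.
0–6 s: v starts -1 m/s; Δx = -1·6 + ½·8·6² = 138 m; v ends 47 m/s.
6–10 s: v starts 47 m/s; Δx = 47·4 + ½·9·4² = 260 m; v ends 83 m/s.
10–15 s: v starts 83 m/s; Δx = 83·5 + ½·-2·5² = 390 m; v ends 73 m/s.
x(15) = -7 + Σ Δx = 781 m.

781 m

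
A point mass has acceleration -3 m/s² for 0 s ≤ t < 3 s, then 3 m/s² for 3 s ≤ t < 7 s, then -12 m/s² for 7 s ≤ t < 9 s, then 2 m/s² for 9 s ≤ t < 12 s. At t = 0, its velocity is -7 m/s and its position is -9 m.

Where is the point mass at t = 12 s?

-190.5 m

On each constant-a segment, Δv = aΔt and Δx = v₀Δt + ½aΔt²; chain segment to segment.
0–3 s: v starts -7 m/s; Δx = -7·3 + ½·-3·3² = -34.5 m; v ends -16 m/s.
3–7 s: v starts -16 m/s; Δx = -16·4 + ½·3·4² = -40 m; v ends -4 m/s.
7–9 s: v starts -4 m/s; Δx = -4·2 + ½·-12·2² = -32 m; v ends -28 m/s.
9–12 s: v starts -28 m/s; Δx = -28·3 + ½·2·3² = -75 m; v ends -22 m/s.
x(12) = -9 + Σ Δx = -190.5 m.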